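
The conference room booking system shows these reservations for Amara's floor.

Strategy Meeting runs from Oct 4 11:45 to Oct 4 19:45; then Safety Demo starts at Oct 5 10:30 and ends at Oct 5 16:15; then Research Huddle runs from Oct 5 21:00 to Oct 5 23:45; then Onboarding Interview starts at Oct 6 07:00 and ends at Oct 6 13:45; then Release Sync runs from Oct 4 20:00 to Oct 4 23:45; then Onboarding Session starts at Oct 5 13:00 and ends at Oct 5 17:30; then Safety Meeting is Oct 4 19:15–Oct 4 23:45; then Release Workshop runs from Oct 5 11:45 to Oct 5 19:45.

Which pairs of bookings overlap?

Onboarding Session & Release Workshop, Onboarding Session & Safety Demo, Release Sync & Safety Meeting, Release Workshop & Safety Demo, Safety Meeting & Strategy Meeting

Check each pair: they overlap iff neither finishes before the other starts.
Sorted by start: Strategy Meeting, Safety Meeting, Release Sync, Safety Demo, Release Workshop, Onboarding Session, Research Huddle, Onboarding Interview.
Safety Meeting starts before Strategy Meeting ends → Strategy Meeting and Safety Meeting overlap.
Release Sync starts after Strategy Meeting ends, so nothing later overlaps Strategy Meeting either.
Release Sync starts before Safety Meeting ends → Safety Meeting and Release Sync overlap.
Safety Demo starts after Safety Meeting ends, so nothing later overlaps Safety Meeting either.
Safety Demo starts after Release Sync ends, so nothing later overlaps Release Sync either.
Release Workshop starts before Safety Demo ends → Safety Demo and Release Workshop overlap.
Onboarding Session starts before Safety Demo ends → Safety Demo and Onboarding Session overlap.
Research Huddle starts after Safety Demo ends, so nothing later overlaps Safety Demo either.
Onboarding Session starts before Release Workshop ends → Release Workshop and Onboarding Session overlap.
Research Huddle starts after Release Workshop ends, so nothing later overlaps Release Workshop either.
Research Huddle starts after Onboarding Session ends, so nothing later overlaps Onboarding Session either.
Onboarding Interview starts after Research Huddle ends.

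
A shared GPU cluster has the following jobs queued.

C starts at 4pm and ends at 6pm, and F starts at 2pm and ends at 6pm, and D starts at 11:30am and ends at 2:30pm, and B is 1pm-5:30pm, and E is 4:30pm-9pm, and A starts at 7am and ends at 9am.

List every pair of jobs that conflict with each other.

B & C, B & D, B & E, B & F, C & E, C & F, D & F, E & F

Check each pair: they overlap iff neither finishes before the other starts.
Sorted by start: A, D, B, F, C, E.
D starts after A ends, so nothing later overlaps A either.
B starts before D ends → D and B overlap.
F starts before D ends → D and F overlap.
C starts after D ends, so nothing later overlaps D either.
F starts before B ends → B and F overlap.
C starts before B ends → B and C overlap.
E starts before B ends → B and E overlap.
C starts before F ends → F and C overlap.
E starts before F ends → F and E overlap.
E starts before C ends → C and E overlap.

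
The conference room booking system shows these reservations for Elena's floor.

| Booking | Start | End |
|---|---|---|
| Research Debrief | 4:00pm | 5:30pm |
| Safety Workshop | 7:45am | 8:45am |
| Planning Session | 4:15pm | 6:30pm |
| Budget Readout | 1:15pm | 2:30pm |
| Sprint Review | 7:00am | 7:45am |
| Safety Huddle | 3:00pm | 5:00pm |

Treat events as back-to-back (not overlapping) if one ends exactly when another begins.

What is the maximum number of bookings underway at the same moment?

3

Sweep the timeline, counting +1 at each start and −1 at each end (ends before starts at a tie):
7:00am start Sprint Review → 1
7:45am end Sprint Review → 0
7:45am start Safety Workshop → 1
8:45am end Safety Workshop → 0
1:15pm start Budget Readout → 1
2:30pm end Budget Readout → 0
3:00pm start Safety Huddle → 1
4:00pm start Research Debrief → 2
4:15pm start Planning Session → 3
5:00pm end Safety Huddle → 2
5:30pm end Research Debrief → 1
6:30pm end Planning Session → 0
Peak is 3, at 4:15pm (Planning Session, Research Debrief, Safety Huddle).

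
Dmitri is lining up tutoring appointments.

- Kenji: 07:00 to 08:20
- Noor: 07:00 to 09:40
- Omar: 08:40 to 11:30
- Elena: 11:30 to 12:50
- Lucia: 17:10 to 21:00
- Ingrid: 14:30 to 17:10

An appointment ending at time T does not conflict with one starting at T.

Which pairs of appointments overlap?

Check each pair: they overlap iff neither finishes before the other starts.
Sorted by start: Kenji, Noor, Omar, Elena, Ingrid, Lucia.
Noor starts before Kenji ends → Kenji and Noor overlap.
Omar starts after Kenji ends; Kenji is clear from here.
Omar starts before Noor ends → Noor and Omar overlap.
Elena starts after Noor ends; Noor is clear from here.
Elena starts exactly when Omar ends (back-to-back, no overlap); Omar is clear from here.
Ingrid starts after Elena ends; Elena is clear from here.
Lucia starts exactly when Ingrid ends (back-to-back, no overlap).

Kenji & Noor, Noor & Omar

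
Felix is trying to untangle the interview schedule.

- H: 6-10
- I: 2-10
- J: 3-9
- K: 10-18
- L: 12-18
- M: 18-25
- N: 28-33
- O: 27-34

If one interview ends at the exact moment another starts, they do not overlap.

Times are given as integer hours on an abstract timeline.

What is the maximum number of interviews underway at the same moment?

3

Sweep the timeline, counting +1 at each start and −1 at each end (ends before starts at a tie):
2 start I → 1
3 start J → 2
6 start H → 3
9 end J → 2
10 end H → 1
10 end I → 0
10 start K → 1
12 start L → 2
18 end K → 1
18 end L → 0
18 start M → 1
25 end M → 0
27 start O → 1
28 start N → 2
33 end N → 1
34 end O → 0
Peak is 3, at 6 (H, I, J).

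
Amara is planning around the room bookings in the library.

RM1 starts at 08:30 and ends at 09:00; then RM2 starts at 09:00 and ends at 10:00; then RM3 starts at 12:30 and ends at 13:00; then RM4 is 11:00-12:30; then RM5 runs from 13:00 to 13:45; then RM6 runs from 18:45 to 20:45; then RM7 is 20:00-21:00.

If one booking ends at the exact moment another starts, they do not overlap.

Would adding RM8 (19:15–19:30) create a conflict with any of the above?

Yes — it overlaps RM6

RM1: ends 09:00 at or before RM8 starts 19:15 → clear.
RM2: ends 10:00 at or before RM8 starts 19:15 → clear.
RM4: ends 12:30 at or before RM8 starts 19:15 → clear.
RM3: ends 13:00 at or before RM8 starts 19:15 → clear.
RM5: ends 13:45 at or before RM8 starts 19:15 → clear.
RM6: starts 18:45 before RM8 ends 19:30, and ends 20:45 after RM8 starts 19:15 → overlap.
RM7: starts 20:00 at or after RM8 ends 19:30 → clear.
RM8 overlaps RM6.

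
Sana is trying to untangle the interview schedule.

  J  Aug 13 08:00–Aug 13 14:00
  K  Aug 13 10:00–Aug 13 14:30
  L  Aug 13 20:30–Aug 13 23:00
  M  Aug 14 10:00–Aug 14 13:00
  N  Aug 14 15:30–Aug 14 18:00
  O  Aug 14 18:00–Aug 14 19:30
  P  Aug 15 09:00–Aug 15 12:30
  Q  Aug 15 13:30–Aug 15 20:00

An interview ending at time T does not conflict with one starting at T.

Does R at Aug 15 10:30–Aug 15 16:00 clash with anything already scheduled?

J: ends Aug 13 14:00 at or before R starts Aug 15 10:30 → clear.
K: ends Aug 13 14:30 at or before R starts Aug 15 10:30 → clear.
L: ends Aug 13 23:00 at or before R starts Aug 15 10:30 → clear.
M: ends Aug 14 13:00 at or before R starts Aug 15 10:30 → clear.
N: ends Aug 14 18:00 at or before R starts Aug 15 10:30 → clear.
O: ends Aug 14 19:30 at or before R starts Aug 15 10:30 → clear.
P: starts Aug 15 09:00 before R ends Aug 15 16:00, and ends Aug 15 12:30 after R starts Aug 15 10:30 → overlap.
Q: starts Aug 15 13:30 before R ends Aug 15 16:00, and ends Aug 15 20:00 after R starts Aug 15 10:30 → overlap.
R overlaps P, Q.

Yes — it overlaps P, Q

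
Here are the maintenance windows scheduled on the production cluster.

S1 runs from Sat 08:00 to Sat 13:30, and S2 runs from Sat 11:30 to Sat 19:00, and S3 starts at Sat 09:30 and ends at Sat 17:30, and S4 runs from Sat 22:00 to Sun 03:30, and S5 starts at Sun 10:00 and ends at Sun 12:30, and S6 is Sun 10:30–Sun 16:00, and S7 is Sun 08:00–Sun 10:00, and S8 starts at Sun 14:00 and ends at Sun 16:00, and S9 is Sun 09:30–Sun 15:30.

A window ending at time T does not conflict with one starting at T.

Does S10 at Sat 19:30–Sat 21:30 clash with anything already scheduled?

No — it doesn't clash with anything

S1: ends Sat 13:30 at or before S10 starts Sat 19:30 → clear.
S3: ends Sat 17:30 at or before S10 starts Sat 19:30 → clear.
S2: ends Sat 19:00 at or before S10 starts Sat 19:30 → clear.
S4: starts Sat 22:00 at or after S10 ends Sat 21:30 → clear.
S7: starts Sun 08:00 at or after S10 ends Sat 21:30 → clear.
S9: starts Sun 09:30 at or after S10 ends Sat 21:30 → clear.
S5: starts Sun 10:00 at or after S10 ends Sat 21:30 → clear.
S6: starts Sun 10:30 at or after S10 ends Sat 21:30 → clear.
S8: starts Sun 14:00 at or after S10 ends Sat 21:30 → clear.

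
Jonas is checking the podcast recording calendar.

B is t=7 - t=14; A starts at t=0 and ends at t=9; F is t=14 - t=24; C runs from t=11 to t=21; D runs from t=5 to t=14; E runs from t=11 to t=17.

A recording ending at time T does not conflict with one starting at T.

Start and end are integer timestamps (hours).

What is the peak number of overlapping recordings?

Sort all start/end points and keep a running count:
t=0 start A → 1
t=5 start D → 2
t=7 start B → 3
t=9 end A → 2
t=11 start C → 3
t=11 start E → 4
t=14 end B → 3
t=14 end D → 2
t=14 start F → 3
t=17 end E → 2
t=21 end C → 1
t=24 end F → 0
Peak is 4, at t=11 (B, C, D, E).

4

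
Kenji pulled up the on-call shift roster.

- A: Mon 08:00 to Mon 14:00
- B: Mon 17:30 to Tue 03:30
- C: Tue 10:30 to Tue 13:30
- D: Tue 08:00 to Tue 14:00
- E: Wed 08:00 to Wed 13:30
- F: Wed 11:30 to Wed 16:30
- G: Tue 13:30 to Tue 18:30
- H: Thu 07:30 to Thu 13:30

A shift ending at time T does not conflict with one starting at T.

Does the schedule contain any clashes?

Sorted by start: A, B, D, C, G, E, F, H.
B starts after A ends; A is clear from here.
D starts after B ends; B is clear from here.
C starts before D ends → D and C overlap.
That's a conflict, so the schedule is not conflict-free.

Yes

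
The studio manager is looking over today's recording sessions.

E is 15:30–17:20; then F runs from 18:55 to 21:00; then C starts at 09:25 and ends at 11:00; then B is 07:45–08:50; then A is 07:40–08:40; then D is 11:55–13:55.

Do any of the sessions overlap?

Yes

Sorted by start: A, B, C, D, E, F.
B starts before A ends → A and B overlap.
That's a conflict, so the schedule is not conflict-free.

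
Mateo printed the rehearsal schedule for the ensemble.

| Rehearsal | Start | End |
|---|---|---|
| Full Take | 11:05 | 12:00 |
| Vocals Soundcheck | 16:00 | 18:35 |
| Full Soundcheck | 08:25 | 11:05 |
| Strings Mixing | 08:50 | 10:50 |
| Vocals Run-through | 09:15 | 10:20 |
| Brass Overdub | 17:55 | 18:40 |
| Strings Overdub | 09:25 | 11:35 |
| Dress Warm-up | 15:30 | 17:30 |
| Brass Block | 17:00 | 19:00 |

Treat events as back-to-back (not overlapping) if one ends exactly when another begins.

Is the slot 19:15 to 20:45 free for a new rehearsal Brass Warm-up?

Yes — the slot is free

Full Soundcheck: ends 11:05 at or before Brass Warm-up starts 19:15 → clear.
Strings Mixing: ends 10:50 at or before Brass Warm-up starts 19:15 → clear.
Vocals Run-through: ends 10:20 at or before Brass Warm-up starts 19:15 → clear.
Strings Overdub: ends 11:35 at or before Brass Warm-up starts 19:15 → clear.
Full Take: ends 12:00 at or before Brass Warm-up starts 19:15 → clear.
Dress Warm-up: ends 17:30 at or before Brass Warm-up starts 19:15 → clear.
Vocals Soundcheck: ends 18:35 at or before Brass Warm-up starts 19:15 → clear.
Brass Block: ends 19:00 at or before Brass Warm-up starts 19:15 → clear.
Brass Overdub: ends 18:40 at or before Brass Warm-up starts 19:15 → clear.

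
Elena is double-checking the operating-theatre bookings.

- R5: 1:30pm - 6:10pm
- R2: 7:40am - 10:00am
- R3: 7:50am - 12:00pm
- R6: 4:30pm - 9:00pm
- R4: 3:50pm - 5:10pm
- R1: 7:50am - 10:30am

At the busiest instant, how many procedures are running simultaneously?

3

Sort all start/end points and keep a running count:
7:40am start R2 → 1
7:50am start R1 → 2
7:50am start R3 → 3
10:00am end R2 → 2
10:30am end R1 → 1
12:00pm end R3 → 0
1:30pm start R5 → 1
3:50pm start R4 → 2
4:30pm start R6 → 3
5:10pm end R4 → 2
6:10pm end R5 → 1
9:00pm end R6 → 0
Peak is 3, at 7:50am (R1, R2, R3).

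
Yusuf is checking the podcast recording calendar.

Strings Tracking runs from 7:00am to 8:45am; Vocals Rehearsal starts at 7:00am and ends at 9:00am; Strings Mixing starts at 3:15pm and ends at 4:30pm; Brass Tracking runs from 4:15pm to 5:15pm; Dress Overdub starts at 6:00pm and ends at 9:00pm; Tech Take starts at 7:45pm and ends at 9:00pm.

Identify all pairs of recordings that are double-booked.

Brass Tracking & Strings Mixing, Dress Overdub & Tech Take, Strings Tracking & Vocals Rehearsal

Sorted by start: Strings Tracking, Vocals Rehearsal, Strings Mixing, Brass Tracking, Dress Overdub, Tech Take.
Vocals Rehearsal starts before Strings Tracking ends → Strings Tracking and Vocals Rehearsal overlap.
Strings Mixing starts after Strings Tracking ends, so nothing later overlaps Strings Tracking either.
Strings Mixing starts after Vocals Rehearsal ends, so nothing later overlaps Vocals Rehearsal either.
Brass Tracking starts before Strings Mixing ends → Strings Mixing and Brass Tracking overlap.
Dress Overdub starts after Strings Mixing ends, so nothing later overlaps Strings Mixing either.
Dress Overdub starts after Brass Tracking ends, so nothing later overlaps Brass Tracking either.
Tech Take starts before Dress Overdub ends → Dress Overdub and Tech Take overlap.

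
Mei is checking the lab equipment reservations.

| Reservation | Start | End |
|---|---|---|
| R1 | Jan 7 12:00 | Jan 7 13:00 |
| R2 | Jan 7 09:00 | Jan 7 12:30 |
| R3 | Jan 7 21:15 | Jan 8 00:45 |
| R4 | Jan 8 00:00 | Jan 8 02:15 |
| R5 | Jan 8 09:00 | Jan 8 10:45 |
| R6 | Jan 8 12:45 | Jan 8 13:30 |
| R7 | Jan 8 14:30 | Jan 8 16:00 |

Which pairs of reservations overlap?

Check each pair: they overlap iff neither finishes before the other starts.
Sorted by start: R2, R1, R3, R4, R5, R6, R7.
R1 starts before R2 ends → R2 and R1 overlap.
R3 starts after R2 ends — done with R2.
R3 starts after R1 ends — done with R1.
R4 starts before R3 ends → R3 and R4 overlap.
R5 starts after R3 ends — done with R3.
R5 starts after R4 ends — done with R4.
R6 starts after R5 ends — done with R5.
R7 starts after R6 ends.

R1 & R2, R3 & R4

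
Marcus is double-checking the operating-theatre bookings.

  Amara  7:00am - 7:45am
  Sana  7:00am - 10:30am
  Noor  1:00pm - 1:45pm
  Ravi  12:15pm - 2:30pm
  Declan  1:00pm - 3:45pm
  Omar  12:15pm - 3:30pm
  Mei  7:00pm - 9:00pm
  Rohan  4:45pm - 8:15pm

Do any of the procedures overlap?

Sorted by start: Amara, Sana, Ravi, Omar, Noor, Declan, Rohan, Mei.
Sana starts before Amara ends → Amara and Sana overlap.
That's a conflict, so the schedule is not conflict-free.

Yes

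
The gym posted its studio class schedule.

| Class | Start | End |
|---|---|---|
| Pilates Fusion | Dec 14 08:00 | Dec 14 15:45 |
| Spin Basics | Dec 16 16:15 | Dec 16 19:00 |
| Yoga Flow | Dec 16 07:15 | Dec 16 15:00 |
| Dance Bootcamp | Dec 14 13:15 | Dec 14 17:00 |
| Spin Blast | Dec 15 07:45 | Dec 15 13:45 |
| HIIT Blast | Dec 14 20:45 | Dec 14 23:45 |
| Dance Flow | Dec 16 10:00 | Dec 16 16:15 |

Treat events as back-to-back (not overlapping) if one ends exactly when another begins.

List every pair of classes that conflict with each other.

Sorted by start: Pilates Fusion, Dance Bootcamp, HIIT Blast, Spin Blast, Yoga Flow, Dance Flow, Spin Basics.
Dance Bootcamp starts before Pilates Fusion ends → Pilates Fusion and Dance Bootcamp overlap.
HIIT Blast starts after Pilates Fusion ends, so nothing later overlaps Pilates Fusion either.
HIIT Blast starts after Dance Bootcamp ends, so nothing later overlaps Dance Bootcamp either.
Spin Blast starts after HIIT Blast ends, so nothing later overlaps HIIT Blast either.
Yoga Flow starts after Spin Blast ends, so nothing later overlaps Spin Blast either.
Dance Flow starts before Yoga Flow ends → Yoga Flow and Dance Flow overlap.
Spin Basics starts after Yoga Flow ends.
Spin Basics starts exactly when Dance Flow ends (back-to-back, no overlap).

Dance Bootcamp & Pilates Fusion, Dance Flow & Yoga Flow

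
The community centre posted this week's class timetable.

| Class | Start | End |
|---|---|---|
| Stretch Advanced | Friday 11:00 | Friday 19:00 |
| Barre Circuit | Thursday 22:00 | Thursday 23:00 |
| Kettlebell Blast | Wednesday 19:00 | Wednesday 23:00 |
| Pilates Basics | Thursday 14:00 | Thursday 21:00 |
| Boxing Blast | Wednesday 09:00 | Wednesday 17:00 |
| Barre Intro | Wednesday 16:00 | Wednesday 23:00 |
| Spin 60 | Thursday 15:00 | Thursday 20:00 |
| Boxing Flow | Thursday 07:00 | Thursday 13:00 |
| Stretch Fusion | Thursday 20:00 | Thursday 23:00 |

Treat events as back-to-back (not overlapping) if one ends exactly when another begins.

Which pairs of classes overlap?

Two intervals overlap when each starts before the other ends.
Sorted by start: Boxing Blast, Barre Intro, Kettlebell Blast, Boxing Flow, Pilates Basics, Spin 60, Stretch Fusion, Barre Circuit, Stretch Advanced.
Barre Intro starts before Boxing Blast ends → Boxing Blast and Barre Intro overlap.
Kettlebell Blast starts after Boxing Blast ends; Boxing Blast is clear from here.
Kettlebell Blast starts before Barre Intro ends → Barre Intro and Kettlebell Blast overlap.
Boxing Flow starts after Barre Intro ends; Barre Intro is clear from here.
Boxing Flow starts after Kettlebell Blast ends; Kettlebell Blast is clear from here.
Pilates Basics starts after Boxing Flow ends; Boxing Flow is clear from here.
Spin 60 starts before Pilates Basics ends → Pilates Basics and Spin 60 overlap.
Stretch Fusion starts before Pilates Basics ends → Pilates Basics and Stretch Fusion overlap.
Barre Circuit starts after Pilates Basics ends; Pilates Basics is clear from here.
Stretch Fusion starts exactly when Spin 60 ends (back-to-back, no overlap); Spin 60 is clear from here.
Barre Circuit starts before Stretch Fusion ends → Stretch Fusion and Barre Circuit overlap.
Stretch Advanced starts after Stretch Fusion ends.
Stretch Advanced starts after Barre Circuit ends.

Barre Circuit & Stretch Fusion, Barre Intro & Boxing Blast, Barre Intro & Kettlebell Blast, Pilates Basics & Spin 60, Pilates Basics & Stretch Fusion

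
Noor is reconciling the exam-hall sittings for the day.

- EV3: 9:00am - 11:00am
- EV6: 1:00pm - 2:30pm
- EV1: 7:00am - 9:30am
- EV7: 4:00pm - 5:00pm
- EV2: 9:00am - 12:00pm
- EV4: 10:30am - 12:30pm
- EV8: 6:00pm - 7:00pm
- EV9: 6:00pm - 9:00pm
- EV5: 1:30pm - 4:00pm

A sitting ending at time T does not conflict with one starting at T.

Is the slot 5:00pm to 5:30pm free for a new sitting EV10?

EV1: ends 9:30am at or before EV10 starts 5:00pm → clear.
EV2: ends 12:00pm at or before EV10 starts 5:00pm → clear.
EV3: ends 11:00am at or before EV10 starts 5:00pm → clear.
EV4: ends 12:30pm at or before EV10 starts 5:00pm → clear.
EV6: ends 2:30pm at or before EV10 starts 5:00pm → clear.
EV5: ends 4:00pm at or before EV10 starts 5:00pm → clear.
EV7: ends 5:00pm at or before EV10 starts 5:00pm → clear.
EV8: starts 6:00pm at or after EV10 ends 5:30pm → clear.
EV9: starts 6:00pm at or after EV10 ends 5:30pm → clear.

Yes — the slot is free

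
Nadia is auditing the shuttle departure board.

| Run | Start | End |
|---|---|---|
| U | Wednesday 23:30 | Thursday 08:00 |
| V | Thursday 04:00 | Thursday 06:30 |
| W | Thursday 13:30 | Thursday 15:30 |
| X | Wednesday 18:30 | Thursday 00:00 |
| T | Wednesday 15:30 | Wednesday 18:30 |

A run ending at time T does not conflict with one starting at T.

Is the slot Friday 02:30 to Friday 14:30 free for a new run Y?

Yes — the slot is free

T: ends Wednesday 18:30 at or before Y starts Friday 02:30 → clear.
X: ends Thursday 00:00 at or before Y starts Friday 02:30 → clear.
U: ends Thursday 08:00 at or before Y starts Friday 02:30 → clear.
V: ends Thursday 06:30 at or before Y starts Friday 02:30 → clear.
W: ends Thursday 15:30 at or before Y starts Friday 02:30 → clear.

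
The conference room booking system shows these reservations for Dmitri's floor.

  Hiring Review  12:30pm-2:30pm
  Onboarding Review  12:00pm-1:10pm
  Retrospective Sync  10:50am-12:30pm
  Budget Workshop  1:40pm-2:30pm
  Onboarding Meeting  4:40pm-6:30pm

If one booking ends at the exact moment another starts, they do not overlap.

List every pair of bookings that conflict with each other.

Budget Workshop & Hiring Review, Hiring Review & Onboarding Review, Onboarding Review & Retrospective Sync

Sorted by start: Retrospective Sync, Onboarding Review, Hiring Review, Budget Workshop, Onboarding Meeting.
Onboarding Review starts before Retrospective Sync ends → Retrospective Sync and Onboarding Review overlap.
Hiring Review starts exactly when Retrospective Sync ends (back-to-back, no overlap) — done with Retrospective Sync.
Hiring Review starts before Onboarding Review ends → Onboarding Review and Hiring Review overlap.
Budget Workshop starts after Onboarding Review ends — done with Onboarding Review.
Budget Workshop starts before Hiring Review ends → Hiring Review and Budget Workshop overlap.
Onboarding Meeting starts after Hiring Review ends.
Onboarding Meeting starts after Budget Workshop ends.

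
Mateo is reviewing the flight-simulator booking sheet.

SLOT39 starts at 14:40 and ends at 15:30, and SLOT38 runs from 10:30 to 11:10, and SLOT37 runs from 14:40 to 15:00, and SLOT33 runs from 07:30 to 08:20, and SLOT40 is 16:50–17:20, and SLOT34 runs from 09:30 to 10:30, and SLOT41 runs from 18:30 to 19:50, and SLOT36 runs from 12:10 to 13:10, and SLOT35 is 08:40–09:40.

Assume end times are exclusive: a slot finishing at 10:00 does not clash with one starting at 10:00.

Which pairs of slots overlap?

SLOT34 & SLOT35, SLOT37 & SLOT39

Sorted by start: SLOT33, SLOT35, SLOT34, SLOT38, SLOT36, SLOT37, SLOT39, SLOT40, SLOT41.
SLOT35 starts after SLOT33 ends — done with SLOT33.
SLOT34 starts before SLOT35 ends → SLOT35 and SLOT34 overlap.
SLOT38 starts after SLOT35 ends — done with SLOT35.
SLOT38 starts exactly when SLOT34 ends (back-to-back, no overlap) — done with SLOT34.
SLOT36 starts after SLOT38 ends — done with SLOT38.
SLOT37 starts after SLOT36 ends — done with SLOT36.
SLOT39 starts before SLOT37 ends → SLOT37 and SLOT39 overlap.
SLOT40 starts after SLOT37 ends — done with SLOT37.
SLOT40 starts after SLOT39 ends — done with SLOT39.
SLOT41 starts after SLOT40 ends.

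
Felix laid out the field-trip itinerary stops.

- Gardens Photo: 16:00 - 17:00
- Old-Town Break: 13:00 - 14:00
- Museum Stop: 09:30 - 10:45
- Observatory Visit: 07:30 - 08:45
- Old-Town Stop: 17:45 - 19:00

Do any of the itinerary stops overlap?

No

Sorted by start: Observatory Visit, Museum Stop, Old-Town Break, Gardens Photo, Old-Town Stop.
Museum Stop starts after Observatory Visit ends, so nothing later overlaps Observatory Visit either.
Old-Town Break starts after Museum Stop ends, so nothing later overlaps Museum Stop either.
Gardens Photo starts after Old-Town Break ends, so nothing later overlaps Old-Town Break either.
Old-Town Stop starts after Gardens Photo ends.
Every pair is clear; the schedule has no overlaps.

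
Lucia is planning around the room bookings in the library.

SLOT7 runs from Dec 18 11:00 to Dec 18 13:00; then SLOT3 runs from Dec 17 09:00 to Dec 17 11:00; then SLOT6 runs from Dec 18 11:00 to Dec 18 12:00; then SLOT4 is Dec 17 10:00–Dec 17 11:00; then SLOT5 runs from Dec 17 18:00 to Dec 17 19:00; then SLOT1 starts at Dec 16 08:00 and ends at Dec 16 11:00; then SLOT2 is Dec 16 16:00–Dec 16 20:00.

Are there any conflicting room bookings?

Sorted by start: SLOT1, SLOT2, SLOT3, SLOT4, SLOT5, SLOT6, SLOT7.
SLOT2 starts after SLOT1 ends, so SLOT1 has no further overlaps.
SLOT3 starts after SLOT2 ends, so SLOT2 has no further overlaps.
SLOT4 starts before SLOT3 ends → SLOT3 and SLOT4 overlap.
That's a conflict, so the schedule is not conflict-free.

Yes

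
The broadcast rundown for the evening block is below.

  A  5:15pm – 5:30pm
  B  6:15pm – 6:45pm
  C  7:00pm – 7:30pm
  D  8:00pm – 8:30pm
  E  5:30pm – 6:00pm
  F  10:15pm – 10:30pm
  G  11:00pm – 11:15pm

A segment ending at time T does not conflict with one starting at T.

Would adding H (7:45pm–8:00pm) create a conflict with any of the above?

No — it doesn't clash with anything

A: ends 5:30pm at or before H starts 7:45pm → clear.
E: ends 6:00pm at or before H starts 7:45pm → clear.
B: ends 6:45pm at or before H starts 7:45pm → clear.
C: ends 7:30pm at or before H starts 7:45pm → clear.
D: starts 8:00pm at or after H ends 8:00pm → clear.
F: starts 10:15pm at or after H ends 8:00pm → clear.
G: starts 11:00pm at or after H ends 8:00pm → clear.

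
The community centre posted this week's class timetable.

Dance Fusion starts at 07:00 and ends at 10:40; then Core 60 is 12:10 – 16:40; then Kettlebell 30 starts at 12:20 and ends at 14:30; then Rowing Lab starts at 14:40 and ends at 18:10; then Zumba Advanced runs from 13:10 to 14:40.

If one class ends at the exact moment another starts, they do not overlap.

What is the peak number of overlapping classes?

Sweep the timeline, counting +1 at each start and −1 at each end (ends before starts at a tie):
07:00 start Dance Fusion → 1
10:40 end Dance Fusion → 0
12:10 start Core 60 → 1
12:20 start Kettlebell 30 → 2
13:10 start Zumba Advanced → 3
14:30 end Kettlebell 30 → 2
14:40 end Zumba Advanced → 1
14:40 start Rowing Lab → 2
16:40 end Core 60 → 1
18:10 end Rowing Lab → 0
Peak is 3, at 13:10 (Core 60, Kettlebell 30, Zumba Advanced).

3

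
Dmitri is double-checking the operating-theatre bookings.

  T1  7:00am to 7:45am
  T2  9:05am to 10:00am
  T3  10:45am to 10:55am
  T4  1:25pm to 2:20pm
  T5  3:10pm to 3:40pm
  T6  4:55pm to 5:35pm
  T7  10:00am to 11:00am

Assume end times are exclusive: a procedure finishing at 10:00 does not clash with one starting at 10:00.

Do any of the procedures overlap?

Yes

Sorted by start: T1, T2, T7, T3, T4, T5, T6.
T2 starts after T1 ends — done with T1.
T7 starts exactly when T2 ends (back-to-back, no overlap) — done with T2.
T3 starts before T7 ends → T7 and T3 overlap.
That's a conflict, so the schedule is not conflict-free.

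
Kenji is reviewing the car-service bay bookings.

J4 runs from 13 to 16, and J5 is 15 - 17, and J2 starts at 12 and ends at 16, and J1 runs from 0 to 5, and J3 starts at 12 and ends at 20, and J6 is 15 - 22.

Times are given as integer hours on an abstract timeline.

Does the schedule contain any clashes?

Yes

Sorted by start: J1, J2, J3, J4, J5, J6.
J2 starts after J1 ends, so J1 has no further overlaps.
J3 starts before J2 ends → J2 and J3 overlap.
That's a conflict, so the schedule is not conflict-free.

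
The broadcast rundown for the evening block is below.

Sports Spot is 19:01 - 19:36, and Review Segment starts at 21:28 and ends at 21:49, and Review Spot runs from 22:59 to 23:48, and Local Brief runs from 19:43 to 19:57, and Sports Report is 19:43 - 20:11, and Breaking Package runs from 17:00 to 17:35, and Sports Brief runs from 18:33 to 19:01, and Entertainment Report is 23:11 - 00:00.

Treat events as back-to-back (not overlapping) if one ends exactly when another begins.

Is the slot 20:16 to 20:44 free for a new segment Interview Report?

Breaking Package: ends 17:35 at or before Interview Report starts 20:16 → clear.
Sports Brief: ends 19:01 at or before Interview Report starts 20:16 → clear.
Sports Spot: ends 19:36 at or before Interview Report starts 20:16 → clear.
Local Brief: ends 19:57 at or before Interview Report starts 20:16 → clear.
Sports Report: ends 20:11 at or before Interview Report starts 20:16 → clear.
Review Segment: starts 21:28 at or after Interview Report ends 20:44 → clear.
Review Spot: starts 22:59 at or after Interview Report ends 20:44 → clear.
Entertainment Report: starts 23:11 at or after Interview Report ends 20:44 → clear.

Yes — the slot is free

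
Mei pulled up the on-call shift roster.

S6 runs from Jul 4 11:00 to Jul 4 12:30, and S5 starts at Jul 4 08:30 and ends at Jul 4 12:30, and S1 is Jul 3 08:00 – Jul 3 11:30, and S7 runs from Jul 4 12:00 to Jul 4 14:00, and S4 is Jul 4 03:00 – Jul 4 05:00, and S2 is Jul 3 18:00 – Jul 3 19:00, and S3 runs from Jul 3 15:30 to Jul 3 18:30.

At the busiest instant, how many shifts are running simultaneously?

3

Sort all start/end points and keep a running count:
Jul 3 08:00 start S1 → 1
Jul 3 11:30 end S1 → 0
Jul 3 15:30 start S3 → 1
Jul 3 18:00 start S2 → 2
Jul 3 18:30 end S3 → 1
Jul 3 19:00 end S2 → 0
Jul 4 03:00 start S4 → 1
Jul 4 05:00 end S4 → 0
Jul 4 08:30 start S5 → 1
Jul 4 11:00 start S6 → 2
Jul 4 12:00 start S7 → 3
Jul 4 12:30 end S5 → 2
Jul 4 12:30 end S6 → 1
Jul 4 14:00 end S7 → 0
Peak is 3, at Jul 4 12:00 (S5, S6, S7).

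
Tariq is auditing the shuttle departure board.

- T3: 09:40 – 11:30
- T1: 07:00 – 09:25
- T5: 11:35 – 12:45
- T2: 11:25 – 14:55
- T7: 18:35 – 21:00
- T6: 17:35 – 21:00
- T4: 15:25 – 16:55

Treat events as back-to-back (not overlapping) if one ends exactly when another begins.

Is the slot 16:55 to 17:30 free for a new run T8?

T1: ends 09:25 at or before T8 starts 16:55 → clear.
T3: ends 11:30 at or before T8 starts 16:55 → clear.
T2: ends 14:55 at or before T8 starts 16:55 → clear.
T5: ends 12:45 at or before T8 starts 16:55 → clear.
T4: ends 16:55 at or before T8 starts 16:55 → clear.
T6: starts 17:35 at or after T8 ends 17:30 → clear.
T7: starts 18:35 at or after T8 ends 17:30 → clear.

Yes — the slot is free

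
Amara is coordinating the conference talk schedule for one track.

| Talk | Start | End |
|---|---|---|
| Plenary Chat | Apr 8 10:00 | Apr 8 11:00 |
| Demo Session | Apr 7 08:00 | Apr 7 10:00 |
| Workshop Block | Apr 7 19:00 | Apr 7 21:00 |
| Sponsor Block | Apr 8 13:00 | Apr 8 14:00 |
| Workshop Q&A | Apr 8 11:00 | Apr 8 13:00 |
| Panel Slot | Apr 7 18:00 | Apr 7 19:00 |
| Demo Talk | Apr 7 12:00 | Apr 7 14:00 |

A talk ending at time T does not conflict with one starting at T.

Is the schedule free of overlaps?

Yes

Sorted by start: Demo Session, Demo Talk, Panel Slot, Workshop Block, Plenary Chat, Workshop Q&A, Sponsor Block.
Demo Talk starts after Demo Session ends — done with Demo Session.
Panel Slot starts after Demo Talk ends — done with Demo Talk.
Workshop Block starts exactly when Panel Slot ends (back-to-back, no overlap) — done with Panel Slot.
Plenary Chat starts after Workshop Block ends — done with Workshop Block.
Workshop Q&A starts exactly when Plenary Chat ends (back-to-back, no overlap) — done with Plenary Chat.
Sponsor Block starts exactly when Workshop Q&A ends (back-to-back, no overlap).
Every pair is clear; the schedule has no overlaps.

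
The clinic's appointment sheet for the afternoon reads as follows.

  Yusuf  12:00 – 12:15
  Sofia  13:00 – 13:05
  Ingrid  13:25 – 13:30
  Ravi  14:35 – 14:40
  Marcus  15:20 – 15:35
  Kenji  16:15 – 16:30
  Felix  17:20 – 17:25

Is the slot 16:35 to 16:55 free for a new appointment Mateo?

Yes — the slot is free

Yusuf: ends 12:15 at or before Mateo starts 16:35 → clear.
Sofia: ends 13:05 at or before Mateo starts 16:35 → clear.
Ingrid: ends 13:30 at or before Mateo starts 16:35 → clear.
Ravi: ends 14:40 at or before Mateo starts 16:35 → clear.
Marcus: ends 15:35 at or before Mateo starts 16:35 → clear.
Kenji: ends 16:30 at or before Mateo starts 16:35 → clear.
Felix: starts 17:20 at or after Mateo ends 16:55 → clear.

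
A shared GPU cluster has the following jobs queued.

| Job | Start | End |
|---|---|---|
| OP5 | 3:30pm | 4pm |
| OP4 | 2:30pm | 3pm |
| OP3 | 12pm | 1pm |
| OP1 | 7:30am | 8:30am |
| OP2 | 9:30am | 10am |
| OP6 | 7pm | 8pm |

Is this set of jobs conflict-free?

Sorted by start: OP1, OP2, OP3, OP4, OP5, OP6.
OP2 starts after OP1 ends, so OP1 has no further overlaps.
OP3 starts after OP2 ends, so OP2 has no further overlaps.
OP4 starts after OP3 ends, so OP3 has no further overlaps.
OP5 starts after OP4 ends, so OP4 has no further overlaps.
OP6 starts after OP5 ends.
Every pair is clear; the schedule has no overlaps.

Yes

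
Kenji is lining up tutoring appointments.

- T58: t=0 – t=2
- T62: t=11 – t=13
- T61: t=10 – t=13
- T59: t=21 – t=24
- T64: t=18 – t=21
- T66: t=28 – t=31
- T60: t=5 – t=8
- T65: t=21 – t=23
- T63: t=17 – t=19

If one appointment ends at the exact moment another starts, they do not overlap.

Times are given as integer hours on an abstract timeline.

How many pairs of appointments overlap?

3

Sorted by start: T58, T60, T61, T62, T63, T64, T59, T65, T66.
T60 starts after T58 ends, so nothing later overlaps T58 either.
T61 starts after T60 ends, so nothing later overlaps T60 either.
T62 starts before T61 ends → T61 and T62 overlap.
T63 starts after T61 ends, so nothing later overlaps T61 either.
T63 starts after T62 ends, so nothing later overlaps T62 either.
T64 starts before T63 ends → T63 and T64 overlap.
T59 starts after T63 ends, so nothing later overlaps T63 either.
T59 starts exactly when T64 ends (back-to-back, no overlap), so nothing later overlaps T64 either.
T65 starts before T59 ends → T59 and T65 overlap.
T66 starts after T59 ends.
T66 starts after T65 ends.
Overlapping pairs: T59 & T65, T61 & T62, T63 & T64 — 3 in total.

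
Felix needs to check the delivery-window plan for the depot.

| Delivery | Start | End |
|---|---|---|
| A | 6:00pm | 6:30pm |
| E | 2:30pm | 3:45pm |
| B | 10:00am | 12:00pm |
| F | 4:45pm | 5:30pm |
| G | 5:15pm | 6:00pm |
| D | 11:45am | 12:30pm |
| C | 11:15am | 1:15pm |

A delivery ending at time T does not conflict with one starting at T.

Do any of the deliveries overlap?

Sorted by start: B, C, D, E, F, G, A.
C starts before B ends → B and C overlap.
That's a conflict, so the schedule is not conflict-free.

Yes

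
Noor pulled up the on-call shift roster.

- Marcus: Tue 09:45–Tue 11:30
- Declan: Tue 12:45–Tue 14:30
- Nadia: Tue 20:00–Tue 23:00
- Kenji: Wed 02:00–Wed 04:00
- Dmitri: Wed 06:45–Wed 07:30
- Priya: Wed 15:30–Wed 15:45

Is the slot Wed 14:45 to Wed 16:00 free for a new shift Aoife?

No — it overlaps Priya

Marcus: ends Tue 11:30 at or before Aoife starts Wed 14:45 → clear.
Declan: ends Tue 14:30 at or before Aoife starts Wed 14:45 → clear.
Nadia: ends Tue 23:00 at or before Aoife starts Wed 14:45 → clear.
Kenji: ends Wed 04:00 at or before Aoife starts Wed 14:45 → clear.
Dmitri: ends Wed 07:30 at or before Aoife starts Wed 14:45 → clear.
Priya: starts Wed 15:30 before Aoife ends Wed 16:00, and ends Wed 15:45 after Aoife starts Wed 14:45 → overlap.
Aoife overlaps Priya.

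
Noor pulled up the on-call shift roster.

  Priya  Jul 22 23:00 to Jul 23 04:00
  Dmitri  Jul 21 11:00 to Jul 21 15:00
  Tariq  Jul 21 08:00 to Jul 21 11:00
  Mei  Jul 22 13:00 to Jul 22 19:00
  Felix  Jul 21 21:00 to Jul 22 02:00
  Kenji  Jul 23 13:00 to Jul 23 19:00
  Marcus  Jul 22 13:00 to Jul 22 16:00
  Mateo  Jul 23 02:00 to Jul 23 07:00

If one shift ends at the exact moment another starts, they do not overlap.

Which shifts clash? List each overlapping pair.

Sorted by start: Tariq, Dmitri, Felix, Mei, Marcus, Priya, Mateo, Kenji.
Dmitri starts exactly when Tariq ends (back-to-back, no overlap) — done with Tariq.
Felix starts after Dmitri ends — done with Dmitri.
Mei starts after Felix ends — done with Felix.
Marcus starts before Mei ends → Mei and Marcus overlap.
Priya starts after Mei ends — done with Mei.
Priya starts after Marcus ends — done with Marcus.
Mateo starts before Priya ends → Priya and Mateo overlap.
Kenji starts after Priya ends.
Kenji starts after Mateo ends.

Marcus & Mei, Mateo & Priya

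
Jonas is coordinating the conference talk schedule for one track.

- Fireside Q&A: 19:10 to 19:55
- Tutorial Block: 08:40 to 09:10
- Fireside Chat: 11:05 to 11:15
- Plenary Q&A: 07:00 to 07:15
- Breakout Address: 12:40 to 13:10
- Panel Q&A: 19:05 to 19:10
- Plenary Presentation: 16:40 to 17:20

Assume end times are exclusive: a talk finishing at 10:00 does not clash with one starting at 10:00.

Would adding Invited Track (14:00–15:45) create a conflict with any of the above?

Plenary Q&A: ends 07:15 at or before Invited Track starts 14:00 → clear.
Tutorial Block: ends 09:10 at or before Invited Track starts 14:00 → clear.
Fireside Chat: ends 11:15 at or before Invited Track starts 14:00 → clear.
Breakout Address: ends 13:10 at or before Invited Track starts 14:00 → clear.
Plenary Presentation: starts 16:40 at or after Invited Track ends 15:45 → clear.
Panel Q&A: starts 19:05 at or after Invited Track ends 15:45 → clear.
Fireside Q&A: starts 19:10 at or after Invited Track ends 15:45 → clear.

No — it doesn't clash with anything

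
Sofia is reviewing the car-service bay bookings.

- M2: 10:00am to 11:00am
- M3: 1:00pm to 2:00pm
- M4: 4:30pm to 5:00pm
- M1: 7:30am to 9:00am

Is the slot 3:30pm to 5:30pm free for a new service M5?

No — it overlaps M4

M1: ends 9:00am at or before M5 starts 3:30pm → clear.
M2: ends 11:00am at or before M5 starts 3:30pm → clear.
M3: ends 2:00pm at or before M5 starts 3:30pm → clear.
M4: starts 4:30pm before M5 ends 5:30pm, and ends 5:00pm after M5 starts 3:30pm → overlap.
M5 overlaps M4.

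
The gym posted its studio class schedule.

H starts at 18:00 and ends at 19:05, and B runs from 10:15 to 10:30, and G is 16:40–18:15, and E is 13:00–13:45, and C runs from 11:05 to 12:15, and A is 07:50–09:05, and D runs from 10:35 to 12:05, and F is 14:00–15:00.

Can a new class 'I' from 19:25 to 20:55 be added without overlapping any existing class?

Yes — the slot is free

A: ends 09:05 at or before I starts 19:25 → clear.
B: ends 10:30 at or before I starts 19:25 → clear.
D: ends 12:05 at or before I starts 19:25 → clear.
C: ends 12:15 at or before I starts 19:25 → clear.
E: ends 13:45 at or before I starts 19:25 → clear.
F: ends 15:00 at or before I starts 19:25 → clear.
G: ends 18:15 at or before I starts 19:25 → clear.
H: ends 19:05 at or before I starts 19:25 → clear.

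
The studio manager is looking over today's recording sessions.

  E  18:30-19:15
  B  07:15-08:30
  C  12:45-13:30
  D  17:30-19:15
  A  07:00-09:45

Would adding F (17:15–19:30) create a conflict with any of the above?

Yes — it overlaps D, E

A: ends 09:45 at or before F starts 17:15 → clear.
B: ends 08:30 at or before F starts 17:15 → clear.
C: ends 13:30 at or before F starts 17:15 → clear.
D: starts 17:30 before F ends 19:30, and ends 19:15 after F starts 17:15 → overlap.
E: starts 18:30 before F ends 19:30, and ends 19:15 after F starts 17:15 → overlap.
F overlaps D, E.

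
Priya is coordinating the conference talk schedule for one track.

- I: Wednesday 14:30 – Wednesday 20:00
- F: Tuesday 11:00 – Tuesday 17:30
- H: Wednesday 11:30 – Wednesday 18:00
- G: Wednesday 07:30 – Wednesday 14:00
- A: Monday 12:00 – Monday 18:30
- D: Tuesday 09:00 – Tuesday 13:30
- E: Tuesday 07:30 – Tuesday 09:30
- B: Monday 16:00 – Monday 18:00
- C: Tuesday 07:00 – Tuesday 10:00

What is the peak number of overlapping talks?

3

Walk through starts and ends in time order (an end at T is processed before a start at T):
Monday 12:00 start A → 1
Monday 16:00 start B → 2
Monday 18:00 end B → 1
Monday 18:30 end A → 0
Tuesday 07:00 start C → 1
Tuesday 07:30 start E → 2
Tuesday 09:00 start D → 3
Tuesday 09:30 end E → 2
Tuesday 10:00 end C → 1
Tuesday 11:00 start F → 2
Tuesday 13:30 end D → 1
Tuesday 17:30 end F → 0
Wednesday 07:30 start G → 1
Wednesday 11:30 start H → 2
Wednesday 14:00 end G → 1
Wednesday 14:30 start I → 2
Wednesday 18:00 end H → 1
Wednesday 20:00 end I → 0
Peak is 3, at Tuesday 09:00 (C, D, E).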